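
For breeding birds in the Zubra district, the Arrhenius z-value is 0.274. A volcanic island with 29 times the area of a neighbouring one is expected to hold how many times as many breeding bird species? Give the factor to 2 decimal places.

2.52

S₂/S₁ = (A₂/A₁)^z = 29^0.274
ln(S₂/S₁) = 0.274 × ln 29 = 0.274 × 3.3673 = 0.9226
S₂/S₁ = e^0.9226 ≈ 2.516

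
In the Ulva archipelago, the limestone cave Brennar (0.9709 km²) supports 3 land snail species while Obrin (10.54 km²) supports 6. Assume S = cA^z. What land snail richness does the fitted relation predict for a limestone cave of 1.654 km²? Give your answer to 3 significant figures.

3.50

z = ln(6/3) / ln(10.54/0.9709) = 0.6931 / 2.3847 = 0.2907
c = 3 / 0.9709^0.2907 = 3 / 0.9915 = 3.026
S₃ = 3.026 × 1.654^0.2907 = 3.026 × 1.157 ≈ 3.502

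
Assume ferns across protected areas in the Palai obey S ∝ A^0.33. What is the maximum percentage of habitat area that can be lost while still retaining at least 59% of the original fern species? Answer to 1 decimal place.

Need (A_new/A_old)^0.33 = 0.59, so A_new/A_old = 0.59^(1/0.33) = 0.59^3.03
ln(A_new/A_old) = ln 0.59 / 0.33 = -0.5276 / 0.33 = -1.5989
A_new/A_old = e^-1.5989 ≈ 0.2021
Fraction that can be lost = 1 − 0.2021 = 0.7979

79.8%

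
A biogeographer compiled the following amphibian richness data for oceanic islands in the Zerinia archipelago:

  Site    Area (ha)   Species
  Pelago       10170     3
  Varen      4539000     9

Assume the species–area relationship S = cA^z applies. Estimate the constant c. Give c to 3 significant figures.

z = ln(S₂/S₁) / ln(A₂/A₁) = ln(9/3) / ln(4539000/10170) = 1.0986 / 6.1010 = 0.1801
c = S₁ / A₁^z = 3 / 10170^0.1801 = 3 / 5.267 = 0.5695

0.570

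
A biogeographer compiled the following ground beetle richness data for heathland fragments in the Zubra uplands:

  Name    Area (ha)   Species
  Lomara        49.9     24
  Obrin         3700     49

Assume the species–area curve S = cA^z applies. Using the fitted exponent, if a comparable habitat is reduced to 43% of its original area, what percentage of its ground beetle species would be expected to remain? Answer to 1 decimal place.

z = ln(49/24) / ln(3700/49.9) = 0.7138 / 4.3061 = 0.1658
S_new/S_old = (A_new/A_old)^z = 0.43^0.1658 = exp(0.1658 × -0.8440) = 0.8694

86.9%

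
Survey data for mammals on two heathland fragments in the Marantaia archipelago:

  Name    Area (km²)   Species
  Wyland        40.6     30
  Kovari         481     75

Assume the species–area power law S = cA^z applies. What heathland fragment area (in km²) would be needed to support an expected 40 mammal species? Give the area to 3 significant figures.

88.2 km²

z = ln(75/30) / ln(481/40.6) = 0.9163 / 2.4721 = 0.3707
c = 30 / 40.6^0.3707 = 30 / 3.946 = 7.602
A = (40/7.602)^(1/0.3707) ⇒ ln A = ln(5.262)/0.3707 = 4.4799
A = e^4.4799 ≈ 88.23 km²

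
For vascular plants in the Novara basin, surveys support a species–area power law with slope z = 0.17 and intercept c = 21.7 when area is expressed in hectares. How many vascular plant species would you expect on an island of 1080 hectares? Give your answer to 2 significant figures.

S = 21.7 × 1080^0.17 = 21.7 × 3.279 ≈ 71.14

71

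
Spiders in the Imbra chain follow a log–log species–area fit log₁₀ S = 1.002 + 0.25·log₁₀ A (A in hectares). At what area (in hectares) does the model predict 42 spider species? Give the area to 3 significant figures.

42 = 10.05 × A^0.25  ⇒  A^0.25 = 42/10.05 = 4.181
ln A = ln(4.181) / 0.25 = 1.4305 / 0.25 = 5.7219
A = e^5.7219 ≈ 305.5 hectares

305 hectares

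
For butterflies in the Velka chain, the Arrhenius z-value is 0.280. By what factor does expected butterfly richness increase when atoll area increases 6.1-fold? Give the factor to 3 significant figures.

S₂/S₁ = (A₂/A₁)^z = 6.1^0.28
ln(S₂/S₁) = 0.28 × ln 6.1 = 0.28 × 1.8083 = 0.5063
S₂/S₁ = e^0.5063 ≈ 1.659

1.66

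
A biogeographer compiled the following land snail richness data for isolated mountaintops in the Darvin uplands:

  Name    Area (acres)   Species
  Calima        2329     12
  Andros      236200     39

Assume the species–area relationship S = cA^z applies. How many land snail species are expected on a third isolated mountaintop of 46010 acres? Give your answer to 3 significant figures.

z = ln(39/12) / ln(236200/2329) = 1.1787 / 4.6192 = 0.2552
c = 12 / 2329^0.2552 = 12 / 7.231 = 1.66
S₃ = 1.66 × 46010^0.2552 = 1.66 × 15.48 ≈ 25.69

25.7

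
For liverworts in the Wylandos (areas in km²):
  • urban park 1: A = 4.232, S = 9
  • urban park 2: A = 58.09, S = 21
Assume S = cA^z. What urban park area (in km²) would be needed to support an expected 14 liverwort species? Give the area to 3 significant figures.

z = ln(21/9) / ln(58.09/4.232) = 0.8473 / 2.6193 = 0.3235
c = 9 / 4.232^0.3235 = 9 / 1.595 = 5.644
A = (14/5.644)^(1/0.3235) ⇒ ln A = ln(2.481)/0.3235 = 2.8085
A = e^2.8085 ≈ 16.59 km²

16.6 km²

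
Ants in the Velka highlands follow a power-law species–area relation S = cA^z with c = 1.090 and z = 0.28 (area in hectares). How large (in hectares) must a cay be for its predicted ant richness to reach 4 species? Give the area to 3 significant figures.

4 = 1.09 × A^0.28  ⇒  A^0.28 = 4/1.09 = 3.67
ln A = ln(3.67) / 0.28 = 1.3001 / 0.28 = 4.6433
A = e^4.6433 ≈ 103.9 hectares

104 hectares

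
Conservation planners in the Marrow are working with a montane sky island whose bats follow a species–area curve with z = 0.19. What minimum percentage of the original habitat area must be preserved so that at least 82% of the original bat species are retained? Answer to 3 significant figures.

35.2%

Need (A_new/A_old)^0.19 = 0.82, so A_new/A_old = 0.82^(1/0.19) = 0.82^5.263
ln(A_new/A_old) = ln 0.82 / 0.19 = -0.1985 / 0.19 = -1.0445
A_new/A_old = e^-1.0445 ≈ 0.3519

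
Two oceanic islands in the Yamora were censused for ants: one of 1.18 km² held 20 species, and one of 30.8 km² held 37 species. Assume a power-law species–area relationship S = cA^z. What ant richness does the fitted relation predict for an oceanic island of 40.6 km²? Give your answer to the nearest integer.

39

z = ln(37/20) / ln(30.8/1.18) = 0.6152 / 3.2620 = 0.1886
c = 20 / 1.18^0.1886 = 20 / 1.032 = 19.39
S₃ = 19.39 × 40.6^0.1886 = 19.39 × 2.011 ≈ 38.98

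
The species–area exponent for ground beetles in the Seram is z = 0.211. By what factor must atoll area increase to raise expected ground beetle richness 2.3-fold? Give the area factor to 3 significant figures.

(A₂/A₁)^0.211 = 2.3, so A₂/A₁ = 2.3^(1/0.211) = 2.3^4.739
ln(A₂/A₁) = ln 2.3 / 0.211 = 0.8329 / 0.211 = 3.9474
A₂/A₁ = e^3.9474 ≈ 51.8

51.8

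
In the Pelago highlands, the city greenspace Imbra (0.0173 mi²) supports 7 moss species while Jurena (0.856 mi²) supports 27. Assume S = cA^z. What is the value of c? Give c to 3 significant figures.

28.5

z = ln(S₂/S₁) / ln(A₂/A₁) = ln(27/7) / ln(0.856/0.0173) = 1.3499 / 3.9016 = 0.3460
c = S₁ / A₁^z = 7 / 0.0173^0.3460 = 7 / 0.2457 = 28.49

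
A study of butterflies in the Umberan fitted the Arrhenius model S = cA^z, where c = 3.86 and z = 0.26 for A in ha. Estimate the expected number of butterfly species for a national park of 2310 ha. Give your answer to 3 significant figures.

S = 3.86 × 2310^0.26 = 3.86 × 7.491 ≈ 28.92

28.9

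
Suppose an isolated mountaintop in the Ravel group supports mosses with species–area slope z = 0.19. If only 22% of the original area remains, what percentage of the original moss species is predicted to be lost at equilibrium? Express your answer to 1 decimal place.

25.0%

S_new/S_old = (A_new/A_old)^z = 0.22^0.19
= exp(0.19 × ln 0.22) = exp(0.19 × -1.5141) = exp(-0.2877) ≈ 0.75
Fraction lost = 1 − 0.75 = 0.25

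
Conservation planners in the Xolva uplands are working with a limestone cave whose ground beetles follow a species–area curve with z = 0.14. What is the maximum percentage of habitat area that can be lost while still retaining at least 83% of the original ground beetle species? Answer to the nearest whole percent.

74%

Need (A_new/A_old)^0.14 = 0.83, so A_new/A_old = 0.83^(1/0.14) = 0.83^7.143
ln(A_new/A_old) = ln 0.83 / 0.14 = -0.1863 / 0.14 = -1.3309
A_new/A_old = e^-1.3309 ≈ 0.2642
Fraction that can be lost = 1 − 0.2642 = 0.7358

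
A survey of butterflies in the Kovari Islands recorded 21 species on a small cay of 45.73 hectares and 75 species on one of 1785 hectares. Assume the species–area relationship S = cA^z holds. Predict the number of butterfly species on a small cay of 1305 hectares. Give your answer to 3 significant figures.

z = ln(75/21) / ln(1785/45.73) = 1.2730 / 3.6644 = 0.3474
c = 21 / 45.73^0.3474 = 21 / 3.773 = 5.565
S₃ = 5.565 × 1305^0.3474 = 5.565 × 12.09 ≈ 67.27

67.3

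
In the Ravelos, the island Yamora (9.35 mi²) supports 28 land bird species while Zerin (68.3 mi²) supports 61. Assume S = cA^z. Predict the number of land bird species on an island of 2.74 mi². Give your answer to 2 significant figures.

17

z = ln(61/28) / ln(68.3/9.35) = 0.7787 / 1.9885 = 0.3916
c = 28 / 9.35^0.3916 = 28 / 2.4 = 11.67
S₃ = 11.67 × 2.74^0.3916 = 11.67 × 1.484 ≈ 17.31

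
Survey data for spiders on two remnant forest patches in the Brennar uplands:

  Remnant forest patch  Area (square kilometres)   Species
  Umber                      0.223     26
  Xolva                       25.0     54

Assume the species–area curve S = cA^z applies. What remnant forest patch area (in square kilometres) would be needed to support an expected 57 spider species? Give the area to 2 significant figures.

35 square kilometres

z = ln(54/26) / ln(25/0.223) = 0.7309 / 4.7195 = 0.1549
c = 26 / 0.223^0.1549 = 26 / 0.7926 = 32.8
A = (57/32.8)^(1/0.1549) ⇒ ln A = ln(1.738)/0.1549 = 3.5680
A = e^3.5680 ≈ 35.45 square kilometres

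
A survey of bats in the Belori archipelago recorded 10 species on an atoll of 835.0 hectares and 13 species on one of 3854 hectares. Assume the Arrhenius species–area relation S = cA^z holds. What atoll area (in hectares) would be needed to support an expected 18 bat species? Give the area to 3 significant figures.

25700 hectares

z = ln(13/10) / ln(3854/835) = 0.2624 / 1.5294 = 0.1715
c = 10 / 835^0.1715 = 10 / 3.171 = 3.154
A = (18/3.154)^(1/0.1715) ⇒ ln A = ln(5.708)/0.1715 = 10.1539
A = e^10.1539 ≈ 25691 hectares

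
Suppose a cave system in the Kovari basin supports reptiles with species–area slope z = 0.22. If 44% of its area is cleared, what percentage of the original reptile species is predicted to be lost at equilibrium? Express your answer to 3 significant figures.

12.0%

S_new/S_old = (A_new/A_old)^z = 0.56^0.22
= exp(0.22 × ln 0.56) = exp(0.22 × -0.5798) = exp(-0.1276) ≈ 0.8802
Fraction lost = 1 − 0.8802 = 0.1198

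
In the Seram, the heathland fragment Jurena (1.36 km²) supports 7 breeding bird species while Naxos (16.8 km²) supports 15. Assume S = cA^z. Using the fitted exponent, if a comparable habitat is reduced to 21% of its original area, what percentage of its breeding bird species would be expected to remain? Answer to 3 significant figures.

62.3%

z = ln(15/7) / ln(16.8/1.36) = 0.7621 / 2.5139 = 0.3032
S_new/S_old = (A_new/A_old)^z = 0.21^0.3032 = exp(0.3032 × -1.5606) = 0.623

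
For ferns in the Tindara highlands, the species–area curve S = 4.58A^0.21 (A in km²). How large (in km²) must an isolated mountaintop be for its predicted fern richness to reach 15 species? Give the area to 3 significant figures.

15 = 4.58 × A^0.21  ⇒  A^0.21 = 15/4.58 = 3.275
ln A = ln(3.275) / 0.21 = 1.1864 / 0.21 = 5.6493
A = e^5.6493 ≈ 284.1 km²

284 km²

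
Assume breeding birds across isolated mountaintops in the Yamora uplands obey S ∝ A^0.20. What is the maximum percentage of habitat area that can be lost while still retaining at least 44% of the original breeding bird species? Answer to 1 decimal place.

Need (A_new/A_old)^0.2 = 0.44, so A_new/A_old = 0.44^(1/0.2) = 0.44^5
ln(A_new/A_old) = ln 0.44 / 0.2 = -0.8210 / 0.2 = -4.1049
A_new/A_old = e^-4.1049 ≈ 0.01649
Fraction that can be lost = 1 − 0.01649 = 0.9835

98.4%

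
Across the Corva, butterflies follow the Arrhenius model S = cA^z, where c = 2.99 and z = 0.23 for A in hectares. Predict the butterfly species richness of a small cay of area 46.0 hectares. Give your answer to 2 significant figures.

7.2

S = 2.99 × 46^0.23 = 2.99 × 2.412 ≈ 7.213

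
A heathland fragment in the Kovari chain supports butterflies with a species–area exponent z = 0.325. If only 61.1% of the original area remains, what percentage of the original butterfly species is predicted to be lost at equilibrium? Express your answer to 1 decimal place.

14.8%

S_new/S_old = (A_new/A_old)^z = 0.611^0.325
= exp(0.325 × ln 0.611) = exp(0.325 × -0.4927) = exp(-0.1601) ≈ 0.852
Fraction lost = 1 − 0.852 = 0.148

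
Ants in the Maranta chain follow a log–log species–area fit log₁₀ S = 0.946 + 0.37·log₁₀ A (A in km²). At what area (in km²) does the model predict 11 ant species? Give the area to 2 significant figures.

11 = 8.831 × A^0.37  ⇒  A^0.37 = 11/8.831 = 1.246
ln A = ln(1.246) / 0.37 = 0.2196 / 0.37 = 0.5936
A = e^0.5936 ≈ 1.811 km²

1.8 km²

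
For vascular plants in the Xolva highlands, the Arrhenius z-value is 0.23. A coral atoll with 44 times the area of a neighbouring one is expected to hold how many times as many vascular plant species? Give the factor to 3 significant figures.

2.39

S₂/S₁ = (A₂/A₁)^z = 44^0.23
ln(S₂/S₁) = 0.23 × ln 44 = 0.23 × 3.7842 = 0.8704
S₂/S₁ = e^0.8704 ≈ 2.388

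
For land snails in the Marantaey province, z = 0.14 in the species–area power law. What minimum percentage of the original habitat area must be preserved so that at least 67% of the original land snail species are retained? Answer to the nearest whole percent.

6%

Need (A_new/A_old)^0.14 = 0.67, so A_new/A_old = 0.67^(1/0.14) = 0.67^7.143
ln(A_new/A_old) = ln 0.67 / 0.14 = -0.4005 / 0.14 = -2.8606
A_new/A_old = e^-2.8606 ≈ 0.05724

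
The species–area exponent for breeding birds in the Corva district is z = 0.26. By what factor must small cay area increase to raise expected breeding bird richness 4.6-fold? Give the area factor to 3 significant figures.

354

(A₂/A₁)^0.26 = 4.6, so A₂/A₁ = 4.6^(1/0.26) = 4.6^3.846
ln(A₂/A₁) = ln 4.6 / 0.26 = 1.5261 / 0.26 = 5.8694
A₂/A₁ = e^5.8694 ≈ 354.1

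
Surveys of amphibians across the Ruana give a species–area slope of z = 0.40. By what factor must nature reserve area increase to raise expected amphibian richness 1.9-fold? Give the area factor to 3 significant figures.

4.98

(A₂/A₁)^0.4 = 1.9, so A₂/A₁ = 1.9^(1/0.4) = 1.9^2.5
ln(A₂/A₁) = ln 1.9 / 0.4 = 0.6419 / 0.4 = 1.6046
A₂/A₁ = e^1.6046 ≈ 4.976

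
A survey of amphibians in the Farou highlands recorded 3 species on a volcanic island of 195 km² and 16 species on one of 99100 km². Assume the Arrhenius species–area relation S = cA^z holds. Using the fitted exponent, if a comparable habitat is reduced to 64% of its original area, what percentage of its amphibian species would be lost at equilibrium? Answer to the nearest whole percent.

z = ln(16/3) / ln(99100/195) = 1.6740 / 6.2309 = 0.2687
S_new/S_old = (A_new/A_old)^z = 0.64^0.2687 = exp(0.2687 × -0.4463) = 0.887
Fraction lost = 1 − 0.887 = 0.113

11%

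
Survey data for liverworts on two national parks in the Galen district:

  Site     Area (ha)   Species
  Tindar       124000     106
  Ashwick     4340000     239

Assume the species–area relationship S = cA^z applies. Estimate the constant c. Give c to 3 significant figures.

7.25

z = ln(S₂/S₁) / ln(A₂/A₁) = ln(239/106) / ln(4340000/124000) = 0.8130 / 3.5553 = 0.2287
c = S₁ / A₁^z = 106 / 124000^0.2287 = 106 / 14.61 = 7.254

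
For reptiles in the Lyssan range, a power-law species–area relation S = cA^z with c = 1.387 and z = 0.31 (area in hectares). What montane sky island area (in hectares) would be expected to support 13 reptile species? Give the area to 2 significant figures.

1400 hectares

13 = 1.387 × A^0.31  ⇒  A^0.31 = 13/1.387 = 9.373
ln A = ln(9.373) / 0.31 = 2.2378 / 0.31 = 7.2187
A = e^7.2187 ≈ 1365 hectares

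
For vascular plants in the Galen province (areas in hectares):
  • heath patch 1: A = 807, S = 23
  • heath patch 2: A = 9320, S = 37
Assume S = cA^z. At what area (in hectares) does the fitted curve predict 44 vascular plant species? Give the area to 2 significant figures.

23000 hectares

z = ln(37/23) / ln(9320/807) = 0.4754 / 2.4466 = 0.1943
c = 23 / 807^0.1943 = 23 / 3.672 = 6.264
A = (44/6.264)^(1/0.1943) ⇒ ln A = ln(7.024)/0.1943 = 10.0316
A = e^10.0316 ≈ 22734 hectares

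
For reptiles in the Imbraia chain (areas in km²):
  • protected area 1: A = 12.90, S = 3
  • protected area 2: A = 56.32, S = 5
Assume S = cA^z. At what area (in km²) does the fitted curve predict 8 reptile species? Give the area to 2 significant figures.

220 km²

z = ln(5/3) / ln(56.32/12.9) = 0.5108 / 1.4738 = 0.3466
c = 3 / 12.9^0.3466 = 3 / 2.426 = 1.236
A = (8/1.236)^(1/0.3466) ⇒ ln A = ln(6.47)/0.3466 = 5.3871
A = e^5.3871 ≈ 218.6 km²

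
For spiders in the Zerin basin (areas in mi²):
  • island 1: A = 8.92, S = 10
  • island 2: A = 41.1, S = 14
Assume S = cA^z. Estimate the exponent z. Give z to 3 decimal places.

0.220

Taking logs: ln S = ln c + z ln A, so z = (ln S₂ − ln S₁)/(ln A₂ − ln A₁).
z = ln(14/10) / ln(41.1/8.92) = ln(1.4) / ln(4.608) = 0.3365 / 1.5277 = 0.2202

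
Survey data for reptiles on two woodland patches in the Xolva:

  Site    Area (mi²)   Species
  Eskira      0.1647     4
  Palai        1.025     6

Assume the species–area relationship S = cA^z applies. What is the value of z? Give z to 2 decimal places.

Taking logs: ln S = ln c + z ln A, so z = (ln S₂ − ln S₁)/(ln A₂ − ln A₁).
z = ln(6/4) / ln(1.025/0.1647) = ln(1.5) / ln(6.223) = 0.4055 / 1.8283 = 0.2218

0.22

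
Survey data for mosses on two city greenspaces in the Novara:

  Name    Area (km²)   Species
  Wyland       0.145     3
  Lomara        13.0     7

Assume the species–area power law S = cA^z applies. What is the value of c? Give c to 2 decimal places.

4.32

z = ln(S₂/S₁) / ln(A₂/A₁) = ln(7/3) / ln(13/0.145) = 0.8473 / 4.4960 = 0.1885
c = S₁ / A₁^z = 3 / 0.145^0.1885 = 3 / 0.695 = 4.317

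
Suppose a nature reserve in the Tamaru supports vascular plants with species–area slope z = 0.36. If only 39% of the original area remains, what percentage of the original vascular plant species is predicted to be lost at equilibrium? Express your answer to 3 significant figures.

S_new/S_old = (A_new/A_old)^z = 0.39^0.36
= exp(0.36 × ln 0.39) = exp(0.36 × -0.9416) = exp(-0.3390) ≈ 0.7125
Fraction lost = 1 − 0.7125 = 0.2875

28.8%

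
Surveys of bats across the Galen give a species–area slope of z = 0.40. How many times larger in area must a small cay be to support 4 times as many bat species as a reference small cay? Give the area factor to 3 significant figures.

32.0

(A₂/A₁)^0.4 = 4, so A₂/A₁ = 4^(1/0.4) = 4^2.5
ln(A₂/A₁) = ln 4 / 0.4 = 1.3863 / 0.4 = 3.4657
A₂/A₁ = e^3.4657 ≈ 32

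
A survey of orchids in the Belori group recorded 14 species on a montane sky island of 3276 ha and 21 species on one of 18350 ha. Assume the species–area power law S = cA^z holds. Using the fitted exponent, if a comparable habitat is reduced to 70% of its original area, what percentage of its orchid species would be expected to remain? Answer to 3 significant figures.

91.9%

z = ln(21/14) / ln(18350/3276) = 0.4055 / 1.7230 = 0.2353
S_new/S_old = (A_new/A_old)^z = 0.7^0.2353 = exp(0.2353 × -0.3567) = 0.9195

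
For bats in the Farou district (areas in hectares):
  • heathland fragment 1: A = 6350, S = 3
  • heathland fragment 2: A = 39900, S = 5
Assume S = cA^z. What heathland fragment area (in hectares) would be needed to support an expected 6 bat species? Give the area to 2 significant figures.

z = ln(5/3) / ln(39900/6350) = 0.5108 / 1.8379 = 0.2779
c = 3 / 6350^0.2779 = 3 / 11.4 = 0.2631
A = (6/0.2631)^(1/0.2779) ⇒ ln A = ln(22.8)/0.2779 = 11.2501
A = e^11.2501 ≈ 76889 hectares

77000 hectares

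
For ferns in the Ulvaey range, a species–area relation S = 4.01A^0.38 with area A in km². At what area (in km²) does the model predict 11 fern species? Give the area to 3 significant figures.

11 = 4.01 × A^0.38  ⇒  A^0.38 = 11/4.01 = 2.743
ln A = ln(2.743) / 0.38 = 1.0091 / 0.38 = 2.6555
A = e^2.6555 ≈ 14.23 km²

14.2 km²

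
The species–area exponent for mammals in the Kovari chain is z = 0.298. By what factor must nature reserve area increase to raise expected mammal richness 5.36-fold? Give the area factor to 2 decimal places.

(A₂/A₁)^0.298 = 5.36, so A₂/A₁ = 5.36^(1/0.298) = 5.36^3.356
ln(A₂/A₁) = ln 5.36 / 0.298 = 1.6790 / 0.298 = 5.6341
A₂/A₁ = e^5.6341 ≈ 279.8

279.81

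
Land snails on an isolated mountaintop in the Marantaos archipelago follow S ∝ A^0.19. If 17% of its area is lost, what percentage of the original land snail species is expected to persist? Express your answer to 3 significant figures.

S_new/S_old = (A_new/A_old)^z = 0.83^0.19
= exp(0.19 × ln 0.83) = exp(0.19 × -0.1863) = exp(-0.0354) ≈ 0.9652

96.5%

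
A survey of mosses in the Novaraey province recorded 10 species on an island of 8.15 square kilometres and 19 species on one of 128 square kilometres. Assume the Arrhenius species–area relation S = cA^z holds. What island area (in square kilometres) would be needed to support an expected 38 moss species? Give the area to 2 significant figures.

z = ln(19/10) / ln(128/8.15) = 0.6419 / 2.7540 = 0.2331
c = 10 / 8.15^0.2331 = 10 / 1.631 = 6.133
A = (38/6.133)^(1/0.2331) ⇒ ln A = ln(6.196)/0.2331 = 7.8261
A = e^7.8261 ≈ 2505 square kilometres

2500 square kilometres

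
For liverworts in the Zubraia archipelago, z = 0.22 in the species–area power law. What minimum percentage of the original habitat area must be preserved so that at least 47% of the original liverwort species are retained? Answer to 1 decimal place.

Need (A_new/A_old)^0.22 = 0.47, so A_new/A_old = 0.47^(1/0.22) = 0.47^4.545
ln(A_new/A_old) = ln 0.47 / 0.22 = -0.7550 / 0.22 = -3.4319
A_new/A_old = e^-3.4319 ≈ 0.03232

3.2%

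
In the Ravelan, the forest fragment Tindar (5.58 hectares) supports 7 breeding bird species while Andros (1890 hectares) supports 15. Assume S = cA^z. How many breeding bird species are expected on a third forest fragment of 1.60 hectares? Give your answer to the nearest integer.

6

z = ln(15/7) / ln(1890/5.58) = 0.7621 / 5.8251 = 0.1308
c = 7 / 5.58^0.1308 = 7 / 1.252 = 5.59
S₃ = 5.59 × 1.6^0.1308 = 5.59 × 1.063 ≈ 5.945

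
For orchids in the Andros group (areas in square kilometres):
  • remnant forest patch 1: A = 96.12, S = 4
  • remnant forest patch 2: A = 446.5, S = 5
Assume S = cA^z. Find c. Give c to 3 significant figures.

z = ln(S₂/S₁) / ln(A₂/A₁) = ln(5/4) / ln(446.5/96.12) = 0.2231 / 1.5358 = 0.1453
c = S₁ / A₁^z = 4 / 96.12^0.1453 = 4 / 1.941 = 2.061

2.06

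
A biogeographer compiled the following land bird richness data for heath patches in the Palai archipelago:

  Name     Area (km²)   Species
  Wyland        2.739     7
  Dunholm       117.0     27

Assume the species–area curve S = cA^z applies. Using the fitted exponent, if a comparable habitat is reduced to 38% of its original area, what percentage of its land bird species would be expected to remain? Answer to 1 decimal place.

70.6%

z = ln(27/7) / ln(117/2.739) = 1.3499 / 3.7546 = 0.3595
S_new/S_old = (A_new/A_old)^z = 0.38^0.3595 = exp(0.3595 × -0.9676) = 0.7062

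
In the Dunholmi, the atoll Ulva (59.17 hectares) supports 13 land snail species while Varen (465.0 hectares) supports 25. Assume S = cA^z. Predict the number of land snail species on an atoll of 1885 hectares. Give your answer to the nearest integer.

z = ln(25/13) / ln(465/59.17) = 0.6539 / 2.0616 = 0.3172
c = 13 / 59.17^0.3172 = 13 / 3.648 = 3.563
S₃ = 3.563 × 1885^0.3172 = 3.563 × 10.94 ≈ 38.97

39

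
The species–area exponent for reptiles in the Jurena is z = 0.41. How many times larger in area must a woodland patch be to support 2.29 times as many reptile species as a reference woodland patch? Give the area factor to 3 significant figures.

7.54

(A₂/A₁)^0.41 = 2.29, so A₂/A₁ = 2.29^(1/0.41) = 2.29^2.439
ln(A₂/A₁) = ln 2.29 / 0.41 = 0.8286 / 0.41 = 2.0209
A₂/A₁ = e^2.0209 ≈ 7.545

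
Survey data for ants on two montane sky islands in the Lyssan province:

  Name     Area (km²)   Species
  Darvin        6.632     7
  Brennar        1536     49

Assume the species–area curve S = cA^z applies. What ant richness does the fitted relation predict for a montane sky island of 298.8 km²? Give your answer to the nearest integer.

z = ln(49/7) / ln(1536/6.632) = 1.9459 / 5.4450 = 0.3574
c = 7 / 6.632^0.3574 = 7 / 1.966 = 3.56
S₃ = 3.56 × 298.8^0.3574 = 3.56 × 7.667 ≈ 27.3

27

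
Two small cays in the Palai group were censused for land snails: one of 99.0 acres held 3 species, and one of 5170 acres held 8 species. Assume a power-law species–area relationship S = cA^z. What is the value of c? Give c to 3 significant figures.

0.960

z = ln(S₂/S₁) / ln(A₂/A₁) = ln(8/3) / ln(5170/99) = 0.9808 / 3.9555 = 0.2480
c = S₁ / A₁^z = 3 / 99^0.2480 = 3 / 3.125 = 0.96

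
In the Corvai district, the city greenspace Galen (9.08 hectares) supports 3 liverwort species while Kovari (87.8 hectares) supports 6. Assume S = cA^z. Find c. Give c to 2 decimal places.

1.53

z = ln(S₂/S₁) / ln(A₂/A₁) = ln(6/3) / ln(87.8/9.08) = 0.6931 / 2.2690 = 0.3055
c = S₁ / A₁^z = 3 / 9.08^0.3055 = 3 / 1.962 = 1.529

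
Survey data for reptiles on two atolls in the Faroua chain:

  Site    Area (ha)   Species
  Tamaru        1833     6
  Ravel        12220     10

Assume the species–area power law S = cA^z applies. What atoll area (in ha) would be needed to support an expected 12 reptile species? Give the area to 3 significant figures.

z = ln(10/6) / ln(12220/1833) = 0.5108 / 1.8971 = 0.2693
c = 6 / 1833^0.2693 = 6 / 7.562 = 0.7934
A = (12/0.7934)^(1/0.2693) ⇒ ln A = ln(15.12)/0.2693 = 10.0879
A = e^10.0879 ≈ 24051 ha

24100 ha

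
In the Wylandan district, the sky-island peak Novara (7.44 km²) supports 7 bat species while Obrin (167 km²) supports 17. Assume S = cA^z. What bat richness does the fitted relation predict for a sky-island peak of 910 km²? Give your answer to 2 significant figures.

z = ln(17/7) / ln(167/7.44) = 0.8873 / 3.1111 = 0.2852
c = 7 / 7.44^0.2852 = 7 / 1.772 = 3.949
S₃ = 3.949 × 910^0.2852 = 3.949 × 6.981 ≈ 27.57

28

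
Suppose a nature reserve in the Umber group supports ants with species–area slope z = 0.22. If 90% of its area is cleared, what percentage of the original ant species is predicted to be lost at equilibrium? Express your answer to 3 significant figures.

39.7%

S_new/S_old = (A_new/A_old)^z = 0.1^0.22
= exp(0.22 × ln 0.1) = exp(0.22 × -2.3026) = exp(-0.5066) ≈ 0.6026
Fraction lost = 1 − 0.6026 = 0.3974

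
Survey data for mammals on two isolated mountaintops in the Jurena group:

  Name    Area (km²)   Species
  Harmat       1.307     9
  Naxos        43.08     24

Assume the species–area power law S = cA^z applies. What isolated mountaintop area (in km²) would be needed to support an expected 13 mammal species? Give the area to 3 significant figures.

4.85 km²

z = ln(24/9) / ln(43.08/1.307) = 0.9808 / 3.4953 = 0.2806
c = 9 / 1.307^0.2806 = 9 / 1.078 = 8.349
A = (13/8.349)^(1/0.2806) ⇒ ln A = ln(1.557)/0.2806 = 1.5782
A = e^1.5782 ≈ 4.846 km²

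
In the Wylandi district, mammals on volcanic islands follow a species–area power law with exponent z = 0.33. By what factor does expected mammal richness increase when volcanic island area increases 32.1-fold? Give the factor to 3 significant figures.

S₂/S₁ = (A₂/A₁)^z = 32.1^0.33
ln(S₂/S₁) = 0.33 × ln 32.1 = 0.33 × 3.4689 = 1.1447
S₂/S₁ = e^1.1447 ≈ 3.142

3.14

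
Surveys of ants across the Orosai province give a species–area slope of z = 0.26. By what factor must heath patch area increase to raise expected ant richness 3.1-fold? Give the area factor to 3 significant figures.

(A₂/A₁)^0.26 = 3.1, so A₂/A₁ = 3.1^(1/0.26) = 3.1^3.846
ln(A₂/A₁) = ln 3.1 / 0.26 = 1.1314 / 0.26 = 4.3515
A₂/A₁ = e^4.3515 ≈ 77.6

77.6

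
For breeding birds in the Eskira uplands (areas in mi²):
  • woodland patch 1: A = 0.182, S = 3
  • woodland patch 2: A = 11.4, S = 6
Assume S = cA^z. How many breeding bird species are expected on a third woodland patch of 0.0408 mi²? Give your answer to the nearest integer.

z = ln(6/3) / ln(11.4/0.182) = 0.6931 / 4.1374 = 0.1675
c = 3 / 0.182^0.1675 = 3 / 0.7517 = 3.991
S₃ = 3.991 × 0.0408^0.1675 = 3.991 × 0.5851 ≈ 2.335

2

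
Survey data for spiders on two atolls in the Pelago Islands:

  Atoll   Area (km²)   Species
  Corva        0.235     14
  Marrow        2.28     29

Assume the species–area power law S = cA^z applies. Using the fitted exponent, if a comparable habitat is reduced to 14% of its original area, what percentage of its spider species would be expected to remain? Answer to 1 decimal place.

53.3%

z = ln(29/14) / ln(2.28/0.235) = 0.7282 / 2.2723 = 0.3205
S_new/S_old = (A_new/A_old)^z = 0.14^0.3205 = exp(0.3205 × -1.9661) = 0.5325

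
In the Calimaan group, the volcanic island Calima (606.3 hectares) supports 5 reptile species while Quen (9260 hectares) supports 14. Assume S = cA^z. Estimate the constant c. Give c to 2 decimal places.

z = ln(S₂/S₁) / ln(A₂/A₁) = ln(14/5) / ln(9260/606.3) = 1.0296 / 2.7261 = 0.3777
c = S₁ / A₁^z = 5 / 606.3^0.3777 = 5 / 11.25 = 0.4446

0.44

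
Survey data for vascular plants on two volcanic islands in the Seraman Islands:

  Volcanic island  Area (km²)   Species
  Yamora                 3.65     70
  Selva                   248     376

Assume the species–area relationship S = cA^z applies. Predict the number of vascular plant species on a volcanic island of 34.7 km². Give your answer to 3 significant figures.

z = ln(376/70) / ln(248/3.65) = 1.6811 / 4.2187 = 0.3985
c = 70 / 3.65^0.3985 = 70 / 1.675 = 41.79
S₃ = 41.79 × 34.7^0.3985 = 41.79 × 4.11 ≈ 171.7

172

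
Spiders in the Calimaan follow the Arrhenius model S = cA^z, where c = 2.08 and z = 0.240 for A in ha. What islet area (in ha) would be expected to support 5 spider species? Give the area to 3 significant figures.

38.6 ha

5 = 2.08 × A^0.24  ⇒  A^0.24 = 5/2.08 = 2.404
ln A = ln(2.404) / 0.24 = 0.8771 / 0.24 = 3.6545
A = e^3.6545 ≈ 38.65 ha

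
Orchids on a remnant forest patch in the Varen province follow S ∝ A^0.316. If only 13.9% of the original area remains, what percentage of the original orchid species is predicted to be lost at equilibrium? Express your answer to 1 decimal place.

S_new/S_old = (A_new/A_old)^z = 0.139^0.316
= exp(0.316 × ln 0.139) = exp(0.316 × -1.9733) = exp(-0.6236) ≈ 0.536
Fraction lost = 1 − 0.536 = 0.464

46.4%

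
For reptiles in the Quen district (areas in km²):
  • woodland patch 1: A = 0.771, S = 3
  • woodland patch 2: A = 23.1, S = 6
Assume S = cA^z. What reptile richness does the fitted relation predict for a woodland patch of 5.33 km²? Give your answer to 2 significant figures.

4.4

z = ln(6/3) / ln(23.1/0.771) = 0.6931 / 3.3999 = 0.2039
c = 3 / 0.771^0.2039 = 3 / 0.9484 = 3.163
S₃ = 3.163 × 5.33^0.2039 = 3.163 × 1.407 ≈ 4.449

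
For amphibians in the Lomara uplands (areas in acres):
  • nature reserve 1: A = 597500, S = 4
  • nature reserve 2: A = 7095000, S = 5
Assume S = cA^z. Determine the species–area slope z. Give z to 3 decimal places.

Taking logs: ln S = ln c + z ln A, so z = (ln S₂ − ln S₁)/(ln A₂ − ln A₁).
z = ln(5/4) / ln(7095000/597500) = ln(1.25) / ln(11.87) = 0.2231 / 2.4744 = 0.0902

0.090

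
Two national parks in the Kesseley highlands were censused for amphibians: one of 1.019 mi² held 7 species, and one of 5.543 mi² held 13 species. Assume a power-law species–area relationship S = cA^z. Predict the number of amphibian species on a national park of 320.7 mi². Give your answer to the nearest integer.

57

z = ln(13/7) / ln(5.543/1.019) = 0.6190 / 1.6937 = 0.3655
c = 7 / 1.019^0.3655 = 7 / 1.007 = 6.952
S₃ = 6.952 × 320.7^0.3655 = 6.952 × 8.241 ≈ 57.29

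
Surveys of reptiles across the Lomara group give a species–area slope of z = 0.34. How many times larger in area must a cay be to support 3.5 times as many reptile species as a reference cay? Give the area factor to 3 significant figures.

39.8

(A₂/A₁)^0.34 = 3.5, so A₂/A₁ = 3.5^(1/0.34) = 3.5^2.941
ln(A₂/A₁) = ln 3.5 / 0.34 = 1.2528 / 0.34 = 3.6846
A₂/A₁ = e^3.6846 ≈ 39.83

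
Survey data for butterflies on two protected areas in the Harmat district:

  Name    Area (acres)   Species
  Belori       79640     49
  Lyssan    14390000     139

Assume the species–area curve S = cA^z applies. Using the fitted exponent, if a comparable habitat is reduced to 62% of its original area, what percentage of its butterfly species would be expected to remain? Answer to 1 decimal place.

90.9%

z = ln(139/49) / ln(14390000/79640) = 1.0427 / 5.1968 = 0.2006
S_new/S_old = (A_new/A_old)^z = 0.62^0.2006 = exp(0.2006 × -0.4780) = 0.9085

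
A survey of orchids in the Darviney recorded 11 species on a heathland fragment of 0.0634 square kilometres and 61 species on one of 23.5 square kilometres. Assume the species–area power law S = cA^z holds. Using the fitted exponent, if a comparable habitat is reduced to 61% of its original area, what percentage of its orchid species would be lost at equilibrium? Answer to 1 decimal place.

z = ln(61/11) / ln(23.5/0.0634) = 1.7130 / 5.9153 = 0.2896
S_new/S_old = (A_new/A_old)^z = 0.61^0.2896 = exp(0.2896 × -0.4943) = 0.8666
Fraction lost = 1 − 0.8666 = 0.1334

13.3%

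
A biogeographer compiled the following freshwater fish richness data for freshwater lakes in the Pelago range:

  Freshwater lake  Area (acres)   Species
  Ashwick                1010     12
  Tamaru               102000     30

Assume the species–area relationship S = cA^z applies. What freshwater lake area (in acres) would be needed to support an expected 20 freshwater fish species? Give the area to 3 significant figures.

z = ln(30/12) / ln(102000/1010) = 0.9163 / 4.6150 = 0.1985
c = 12 / 1010^0.1985 = 12 / 3.949 = 3.039
A = (20/3.039)^(1/0.1985) ⇒ ln A = ln(6.582)/0.1985 = 9.4905
A = e^9.4905 ≈ 13234 acres

13200 acres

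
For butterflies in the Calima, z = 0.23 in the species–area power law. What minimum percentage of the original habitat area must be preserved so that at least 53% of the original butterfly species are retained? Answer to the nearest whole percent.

6%

Need (A_new/A_old)^0.23 = 0.53, so A_new/A_old = 0.53^(1/0.23) = 0.53^4.348
ln(A_new/A_old) = ln 0.53 / 0.23 = -0.6349 / 0.23 = -2.7603
A_new/A_old = e^-2.7603 ≈ 0.06327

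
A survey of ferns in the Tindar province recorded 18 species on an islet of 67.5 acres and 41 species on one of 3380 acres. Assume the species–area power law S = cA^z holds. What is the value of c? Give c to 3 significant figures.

7.42

z = ln(S₂/S₁) / ln(A₂/A₁) = ln(41/18) / ln(3380/67.5) = 0.8232 / 3.9135 = 0.2103
c = S₁ / A₁^z = 18 / 67.5^0.2103 = 18 / 2.425 = 7.421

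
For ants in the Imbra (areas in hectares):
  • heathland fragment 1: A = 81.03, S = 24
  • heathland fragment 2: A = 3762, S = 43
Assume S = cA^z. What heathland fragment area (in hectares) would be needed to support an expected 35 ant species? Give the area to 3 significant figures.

z = ln(43/24) / ln(3762/81.03) = 0.5831 / 3.8379 = 0.1519
c = 24 / 81.03^0.1519 = 24 / 1.95 = 12.31
A = (35/12.31)^(1/0.1519) ⇒ ln A = ln(2.844)/0.1519 = 6.8779
A = e^6.8779 ≈ 970.6 hectares

971 hectares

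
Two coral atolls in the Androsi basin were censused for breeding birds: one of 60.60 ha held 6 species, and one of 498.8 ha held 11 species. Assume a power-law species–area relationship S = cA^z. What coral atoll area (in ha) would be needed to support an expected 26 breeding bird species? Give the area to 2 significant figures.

9900 ha

z = ln(11/6) / ln(498.8/60.6) = 0.6061 / 2.1079 = 0.2876
c = 6 / 60.6^0.2876 = 6 / 3.255 = 1.843
A = (26/1.843)^(1/0.2876) ⇒ ln A = ln(14.11)/0.2876 = 9.2037
A = e^9.2037 ≈ 9933 ha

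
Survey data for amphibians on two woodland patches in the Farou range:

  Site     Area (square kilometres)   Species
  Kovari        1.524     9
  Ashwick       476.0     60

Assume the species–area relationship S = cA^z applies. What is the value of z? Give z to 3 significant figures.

Taking logs: ln S = ln c + z ln A, so z = (ln S₂ − ln S₁)/(ln A₂ − ln A₁).
z = ln(60/9) / ln(476/1.524) = ln(6.667) / ln(312.3) = 1.8971 / 5.7441 = 0.3303

0.330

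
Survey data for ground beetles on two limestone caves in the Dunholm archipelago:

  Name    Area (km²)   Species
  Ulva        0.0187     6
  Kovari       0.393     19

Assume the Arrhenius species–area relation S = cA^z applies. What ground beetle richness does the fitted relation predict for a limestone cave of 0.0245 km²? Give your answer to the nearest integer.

7

z = ln(19/6) / ln(0.393/0.0187) = 1.1527 / 3.0453 = 0.3785
c = 6 / 0.0187^0.3785 = 6 / 0.2218 = 27.06
S₃ = 27.06 × 0.0245^0.3785 = 27.06 × 0.2456 ≈ 6.646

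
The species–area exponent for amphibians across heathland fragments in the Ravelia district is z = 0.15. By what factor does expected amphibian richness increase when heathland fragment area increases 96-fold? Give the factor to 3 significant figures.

S₂/S₁ = (A₂/A₁)^z = 96^0.15
ln(S₂/S₁) = 0.15 × ln 96 = 0.15 × 4.5643 = 0.6847
S₂/S₁ = e^0.6847 ≈ 1.983

1.98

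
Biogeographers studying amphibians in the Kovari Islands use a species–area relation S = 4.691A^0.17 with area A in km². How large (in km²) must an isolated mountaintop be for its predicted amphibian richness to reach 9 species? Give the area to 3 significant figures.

9 = 4.691 × A^0.17  ⇒  A^0.17 = 9/4.691 = 1.919
ln A = ln(1.919) / 0.17 = 0.6516 / 0.17 = 3.8328
A = e^3.8328 ≈ 46.19 km²

46.2 km²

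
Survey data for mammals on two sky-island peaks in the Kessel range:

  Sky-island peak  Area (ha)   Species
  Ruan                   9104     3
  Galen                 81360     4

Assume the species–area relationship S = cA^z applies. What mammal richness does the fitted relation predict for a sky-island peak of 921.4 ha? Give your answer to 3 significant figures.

z = ln(4/3) / ln(81360/9104) = 0.2877 / 2.1902 = 0.1314
c = 3 / 9104^0.1314 = 3 / 3.312 = 0.9059
S₃ = 0.9059 × 921.4^0.1314 = 0.9059 × 2.451 ≈ 2.221

2.22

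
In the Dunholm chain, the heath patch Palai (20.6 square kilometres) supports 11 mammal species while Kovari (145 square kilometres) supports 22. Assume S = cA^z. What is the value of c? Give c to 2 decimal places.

3.76

z = ln(S₂/S₁) / ln(A₂/A₁) = ln(22/11) / ln(145/20.6) = 0.6931 / 1.9514 = 0.3552
c = S₁ / A₁^z = 11 / 20.6^0.3552 = 11 / 2.929 = 3.756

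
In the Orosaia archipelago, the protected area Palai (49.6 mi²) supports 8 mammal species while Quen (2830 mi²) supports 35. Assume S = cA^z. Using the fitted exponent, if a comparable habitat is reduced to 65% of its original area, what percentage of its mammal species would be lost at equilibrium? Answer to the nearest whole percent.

z = ln(35/8) / ln(2830/49.6) = 1.4759 / 4.0440 = 0.3650
S_new/S_old = (A_new/A_old)^z = 0.65^0.3650 = exp(0.3650 × -0.4308) = 0.8545
Fraction lost = 1 − 0.8545 = 0.1455

15%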